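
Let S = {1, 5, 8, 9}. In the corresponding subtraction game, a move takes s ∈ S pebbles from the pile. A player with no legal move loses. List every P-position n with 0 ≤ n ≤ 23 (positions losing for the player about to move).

n :  0  1  2  3  4  5  6  7  8  9 10 11 12 13 14 15 16 17 18 19 20 21 22 23
G :  0  1  0  1  0  1  0  1  2  3  2  3  2  3  2  3  0  1  0  1  0  1  0  1
P-positions are exactly the n with G(n) = 0.

0, 2, 4, 6, 16, 18, 20, 22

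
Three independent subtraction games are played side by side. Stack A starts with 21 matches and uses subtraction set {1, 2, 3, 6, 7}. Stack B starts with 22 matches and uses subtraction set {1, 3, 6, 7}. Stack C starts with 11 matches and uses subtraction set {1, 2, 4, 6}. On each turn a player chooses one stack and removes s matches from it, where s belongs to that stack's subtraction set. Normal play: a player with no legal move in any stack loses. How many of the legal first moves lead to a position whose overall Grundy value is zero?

Stack A, S = {1, 2, 3, 6, 7}:
n :  0  1  2  3  4  5  6  7  8  9 10 11 12 13 14 15 16 17 18 19 20 21
G :  0  1  2  3  0  1  2  3  0  1  2  3  0  1  2  3  0  1  2  3  0  1
G_A(21) = 1.
Stack B, S = {1, 3, 6, 7}:
G(0) = 0
G(1) = mex{0} = 1
G(2) = mex{1} = 0
G(3) = mex{0,0} = 1
G(4) = mex{1,1} = 0
G(5) = mex{0,0} = 1
G(6) = mex{1,1,0} = 2
G(7) = mex{2,0,1,0} = 3
G(8) = mex{3,1,0,1} = 2
G(9) = mex{2,2,1,0} = 3
G(10) = mex{3,3,0,1} = 2
G(11) = mex{2,2,1,0} = 3
G(12) = mex{3,3,2,1} = 0
G(13) = mex{0,2,3,2} = 1
G(14) = mex{1,3,2,3} = 0
G(15) = mex{0,0,3,2} = 1
G(16) = mex{1,1,2,3} = 0
G(17) = mex{0,0,3,2} = 1
G(18) = mex{1,1,0,3} = 2
G(19) = mex{2,0,1,0} = 3
G(20) = mex{3,1,0,1} = 2
G(21) = mex{2,2,1,0} = 3
G(22) = mex{3,3,0,1} = 2
G_B(22) = 2.
Stack C, S = {1, 2, 4, 6}:
G(0) = 0
G(1) = mex{0} = 1
G(2) = mex{1,0} = 2
G(3) = mex{2,1} = 0
G(4) = mex{0,2,0} = 1
G(5) = mex{1,0,1} = 2
G(6) = mex{2,1,2,0} = 3
G(7) = mex{3,2,0,1} = 4
G(8) = mex{4,3,1,2} = 0
G(9) = mex{0,4,2,0} = 1
G(10) = mex{1,0,3,1} = 2
G(11) = mex{2,1,4,2} = 0
G_C(11) = 0.
Combined Grundy value = 1 ⊕ 2 ⊕ 0 = 3.
A winning move leaves total XOR = 0, i.e. changes one component's Grundy value g to g ⊕ X where X is the current total.
Stack A: need g' = 1⊕3 = 2. Options: 21−1→G=0, 21−2→G=3, 21−3→G=2, 21−6→G=3, 21−7→G=2. Hits: 2.
Stack B: need g' = 2⊕3 = 1. Options: 22−1→G=3, 22−3→G=3, 22−6→G=0, 22−7→G=1. Hits: 1.
Stack C: need g' = 0⊕3 = 3. Options: 11−1→G=2, 11−2→G=1, 11−4→G=4, 11−6→G=2. Hits: 0.

3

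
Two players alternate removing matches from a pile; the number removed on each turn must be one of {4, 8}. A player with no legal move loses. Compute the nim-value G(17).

1

n :  0  1  2  3  4  5  6  7  8  9 10 11 12 13 14 15 16 17
G :  0  0  0  0  1  1  1  1  2  2  2  2  0  0  0  0  1  1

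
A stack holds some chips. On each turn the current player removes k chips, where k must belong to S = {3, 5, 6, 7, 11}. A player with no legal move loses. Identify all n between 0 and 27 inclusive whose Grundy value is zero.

n :  0  1  2  3  4  5  6  7  8  9 10 11 12 13 14 15 16 17 18 19 20 21 22 23 24 25 26 27
G :  0  0  0  1  1  1  2  2  2  3  0  3  4  1  0  5  2  1  0  3  2  1  0  3  2  1  0  3
P-positions are exactly the n with G(n) = 0.

0, 1, 2, 10, 14, 18, 22, 26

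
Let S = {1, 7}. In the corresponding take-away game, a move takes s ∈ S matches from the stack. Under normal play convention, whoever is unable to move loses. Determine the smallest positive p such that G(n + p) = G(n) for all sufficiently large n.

2

G(0) = 0
G(1) = mex{0} = 1
G(2) = mex{1} = 0
G(3) = mex{0} = 1
G(4) = mex{1} = 0
G(5) = mex{0} = 1
G(6) = mex{1} = 0
G(7) = mex{0,0} = 1
G(8) = mex{1,1} = 0
G(9) = mex{0,0} = 1
G(10) = mex{1,1} = 0
G(11) = mex{0,0} = 1
G(12) = mex{1,1} = 0
G(13) = mex{0,0} = 1
G(14) = mex{1,1} = 0
G(n+2) = G(n) holds for n = 0,…,6 (a full window of length max(S) = 7), so the sequence is purely periodic with period 2.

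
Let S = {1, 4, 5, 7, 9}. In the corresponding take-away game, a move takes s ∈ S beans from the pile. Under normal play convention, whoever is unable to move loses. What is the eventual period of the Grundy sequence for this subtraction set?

8

G(0) = 0
G(1) = mex{0} = 1
G(2) = mex{1} = 0
G(3) = mex{0} = 1
G(4) = mex{1,0} = 2
G(5) = mex{2,1,0} = 3
G(6) = mex{3,0,1} = 2
G(7) = mex{2,1,0,0} = 3
G(8) = mex{3,2,1,1} = 0
G(9) = mex{0,3,2,0,0} = 1
G(10) = mex{1,2,3,1,1} = 0
G(11) = mex{0,3,2,2,0} = 1
G(12) = mex{1,0,3,3,1} = 2
G(13) = mex{2,1,0,2,2} = 3
G(14) = mex{3,0,1,3,3} = 2
G(15) = mex{2,1,0,0,2} = 3
G(16) = mex{3,2,1,1,3} = 0
G(17) = mex{0,3,2,0,0} = 1
G(18) = mex{1,2,3,1,1} = 0
G(n+8) = G(n) holds for n = 0,…,8 (a full window of length max(S) = 9), so the sequence is purely periodic with period 8.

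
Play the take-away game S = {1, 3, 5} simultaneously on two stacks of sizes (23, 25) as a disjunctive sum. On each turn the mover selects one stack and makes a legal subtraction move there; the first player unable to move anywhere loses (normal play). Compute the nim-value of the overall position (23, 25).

0

All stacks use S = {1, 3, 5}:
G(0) = 0
G(1) = mex{0} = 1
G(2) = mex{1} = 0
G(3) = mex{0,0} = 1
G(4) = mex{1,1} = 0
G(5) = mex{0,0,0} = 1
G(6) = mex{1,1,1} = 0
G(7) = mex{0,0,0} = 1
G(8) = mex{1,1,1} = 0
G(9) = mex{0,0,0} = 1
G(10) = mex{1,1,1} = 0
G(11) = mex{0,0,0} = 1
G(12) = mex{1,1,1} = 0
G(13) = mex{0,0,0} = 1
G(14) = mex{1,1,1} = 0
G(15) = mex{0,0,0} = 1
G(16) = mex{1,1,1} = 0
G(17) = mex{0,0,0} = 1
G(18) = mex{1,1,1} = 0
G(19) = mex{0,0,0} = 1
G(20) = mex{1,1,1} = 0
G(21) = mex{0,0,0} = 1
G(22) = mex{1,1,1} = 0
G(23) = mex{0,0,0} = 1
G(24) = mex{1,1,1} = 0
G(25) = mex{0,0,0} = 1
Stack A: G(23) = 1.
Stack B: G(25) = 1.
Combined Grundy value = 1 ⊕ 1 = 0.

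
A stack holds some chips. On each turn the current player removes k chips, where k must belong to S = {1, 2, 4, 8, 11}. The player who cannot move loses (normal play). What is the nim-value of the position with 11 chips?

2

n :  0  1  2  3  4  5  6  7  8  9 10 11
G :  0  1  2  0  1  2  0  1  2  0  1  2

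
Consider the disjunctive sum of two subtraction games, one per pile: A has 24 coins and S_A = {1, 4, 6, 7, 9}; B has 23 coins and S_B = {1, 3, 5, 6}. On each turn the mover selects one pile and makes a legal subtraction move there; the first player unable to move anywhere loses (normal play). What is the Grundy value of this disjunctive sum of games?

Pile A, S = {1, 4, 6, 7, 9}:
n :  0  1  2  3  4  5  6  7  8  9 10 11 12 13 14 15 16 17 18 19 20 21 22 23 24
G :  0  1  0  1  2  0  1  2  3  2  0  1  2  0  1  0  1  2  0  1  2  3  2  0  1
G_A(24) = 1.
Pile B, S = {1, 3, 5, 6}:
G(0) = 0
G(1) = mex{0} = 1
G(2) = mex{1} = 0
G(3) = mex{0,0} = 1
G(4) = mex{1,1} = 0
G(5) = mex{0,0,0} = 1
G(6) = mex{1,1,1,0} = 2
G(7) = mex{2,0,0,1} = 3
G(8) = mex{3,1,1,0} = 2
G(9) = mex{2,2,0,1} = 3
G(10) = mex{3,3,1,0} = 2
G(11) = mex{2,2,2,1} = 0
G(12) = mex{0,3,3,2} = 1
G(13) = mex{1,2,2,3} = 0
G(14) = mex{0,0,3,2} = 1
G(15) = mex{1,1,2,3} = 0
G(16) = mex{0,0,0,2} = 1
G(17) = mex{1,1,1,0} = 2
G(18) = mex{2,0,0,1} = 3
G(19) = mex{3,1,1,0} = 2
G(20) = mex{2,2,0,1} = 3
G(21) = mex{3,3,1,0} = 2
G(22) = mex{2,2,2,1} = 0
G(23) = mex{0,3,3,2} = 1
G_B(23) = 1.
Combined Grundy value = 1 ⊕ 1 = 0.

0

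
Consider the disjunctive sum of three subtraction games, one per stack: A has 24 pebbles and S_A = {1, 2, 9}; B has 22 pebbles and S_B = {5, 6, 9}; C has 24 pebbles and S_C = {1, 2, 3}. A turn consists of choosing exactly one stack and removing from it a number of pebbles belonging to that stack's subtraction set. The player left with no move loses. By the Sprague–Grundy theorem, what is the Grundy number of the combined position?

Stack A, S = {1, 2, 9}:
n :  0  1  2  3  4  5  6  7  8  9 10 11 12 13 14 15 16 17 18 19 20 21 22 23 24
G :  0  1  2  0  1  2  0  1  2  3  0  1  2  0  1  2  0  1  2  3  0  1  2  0  1
G_A(24) = 1.
Stack B, S = {5, 6, 9}:
n :  0  1  2  3  4  5  6  7  8  9 10 11 12 13 14 15 16 17 18 19 20 21 22
G :  0  0  0  0  0  1  1  1  1  1  2  2  2  2  0  0  0  0  0  1  1  1  1
G_B(22) = 1.
Stack C, S = {1, 2, 3}:
G(0) = 0
G(1) = mex{0} = 1
G(2) = mex{1,0} = 2
G(3) = mex{2,1,0} = 3
G(4) = mex{3,2,1} = 0
G(5) = mex{0,3,2} = 1
G(6) = mex{1,0,3} = 2
G(7) = mex{2,1,0} = 3
G(8) = mex{3,2,1} = 0
G(9) = mex{0,3,2} = 1
G(10) = mex{1,0,3} = 2
G(11) = mex{2,1,0} = 3
G(12) = mex{3,2,1} = 0
G(13) = mex{0,3,2} = 1
G(14) = mex{1,0,3} = 2
G(15) = mex{2,1,0} = 3
G(16) = mex{3,2,1} = 0
G(17) = mex{0,3,2} = 1
G(18) = mex{1,0,3} = 2
G(19) = mex{2,1,0} = 3
G(20) = mex{3,2,1} = 0
G(21) = mex{0,3,2} = 1
G(22) = mex{1,0,3} = 2
G(23) = mex{2,1,0} = 3
G(24) = mex{3,2,1} = 0
G_C(24) = 0.
Combined Grundy value = 1 ⊕ 1 ⊕ 0 = 0.

0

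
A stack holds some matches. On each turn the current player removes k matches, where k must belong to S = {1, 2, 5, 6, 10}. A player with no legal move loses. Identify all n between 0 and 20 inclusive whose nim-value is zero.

0, 3, 7, 11, 14, 18

G(0) = 0
G(1) = mex{0} = 1
G(2) = mex{1,0} = 2
G(3) = mex{2,1} = 0
G(4) = mex{0,2} = 1
G(5) = mex{1,0,0} = 2
G(6) = mex{2,1,1,0} = 3
G(7) = mex{3,2,2,1} = 0
G(8) = mex{0,3,0,2} = 1
G(9) = mex{1,0,1,0} = 2
G(10) = mex{2,1,2,1,0} = 3
G(11) = mex{3,2,3,2,1} = 0
G(12) = mex{0,3,0,3,2} = 1
G(13) = mex{1,0,1,0,0} = 2
G(14) = mex{2,1,2,1,1} = 0
G(15) = mex{0,2,3,2,2} = 1
G(16) = mex{1,0,0,3,3} = 2
G(17) = mex{2,1,1,0,0} = 3
G(18) = mex{3,2,2,1,1} = 0
G(19) = mex{0,3,0,2,2} = 1
G(20) = mex{1,0,1,0,3} = 2
P-positions are exactly the n with G(n) = 0.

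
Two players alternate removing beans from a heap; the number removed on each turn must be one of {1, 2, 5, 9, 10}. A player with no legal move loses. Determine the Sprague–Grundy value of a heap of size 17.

n :  0  1  2  3  4  5  6  7  8  9 10 11 12 13 14 15 16 17
G :  0  1  2  0  1  2  0  1  2  3  4  5  3  4  0  1  2  0

0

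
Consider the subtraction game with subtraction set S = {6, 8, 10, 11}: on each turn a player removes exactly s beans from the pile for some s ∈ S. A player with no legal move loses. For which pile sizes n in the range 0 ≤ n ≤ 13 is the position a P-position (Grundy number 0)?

G(0) = 0
G(1) = mex{} = 0
G(2) = mex{} = 0
G(3) = mex{} = 0
G(4) = mex{} = 0
G(5) = mex{} = 0
G(6) = mex{0} = 1
G(7) = mex{0} = 1
G(8) = mex{0,0} = 1
G(9) = mex{0,0} = 1
G(10) = mex{0,0,0} = 1
G(11) = mex{0,0,0,0} = 1
G(12) = mex{1,0,0,0} = 2
G(13) = mex{1,0,0,0} = 2
P-positions are exactly the n with G(n) = 0.

0, 1, 2, 3, 4, 5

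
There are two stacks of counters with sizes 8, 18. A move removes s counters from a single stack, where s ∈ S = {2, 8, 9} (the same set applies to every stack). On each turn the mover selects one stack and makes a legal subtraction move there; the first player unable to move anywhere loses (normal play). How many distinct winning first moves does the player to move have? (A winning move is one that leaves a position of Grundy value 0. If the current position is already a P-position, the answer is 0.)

All stacks use S = {2, 8, 9}:
G(0) = 0
G(1) = mex{} = 0
G(2) = mex{0} = 1
G(3) = mex{0} = 1
G(4) = mex{1} = 0
G(5) = mex{1} = 0
G(6) = mex{0} = 1
G(7) = mex{0} = 1
G(8) = mex{1,0} = 2
G(9) = mex{1,0,0} = 2
G(10) = mex{2,1,0} = 3
G(11) = mex{2,1,1} = 0
G(12) = mex{3,0,1} = 2
G(13) = mex{0,0,0} = 1
G(14) = mex{2,1,0} = 3
G(15) = mex{1,1,1} = 0
G(16) = mex{3,2,1} = 0
G(17) = mex{0,2,2} = 1
G(18) = mex{0,3,2} = 1
Stack A: G(8) = 2.
Stack B: G(18) = 1.
Combined Grundy value = 2 ⊕ 1 = 3.
A winning move leaves total XOR = 0, i.e. changes one component's Grundy value g to g ⊕ X where X is the current total.
Stack A: need g' = 2⊕3 = 1. Options: 8−2→G=1, 8−8→G=0. Hits: 1.
Stack B: need g' = 1⊕3 = 2. Options: 18−2→G=0, 18−8→G=3, 18−9→G=2. Hits: 1.

2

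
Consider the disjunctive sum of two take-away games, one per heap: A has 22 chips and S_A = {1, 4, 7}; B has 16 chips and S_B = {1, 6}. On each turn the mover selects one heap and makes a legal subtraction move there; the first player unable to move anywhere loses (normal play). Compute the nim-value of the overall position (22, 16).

1

Heap A, S = {1, 4, 7}:
n :  0  1  2  3  4  5  6  7  8  9 10 11 12 13 14 15 16 17 18 19 20 21 22
G :  0  1  0  1  2  0  1  2  0  1  0  1  2  0  1  2  0  1  0  1  2  0  1
G_A(22) = 1.
Heap B, S = {1, 6}:
G(0) = 0
G(1) = mex{0} = 1
G(2) = mex{1} = 0
G(3) = mex{0} = 1
G(4) = mex{1} = 0
G(5) = mex{0} = 1
G(6) = mex{1,0} = 2
G(7) = mex{2,1} = 0
G(8) = mex{0,0} = 1
G(9) = mex{1,1} = 0
G(10) = mex{0,0} = 1
G(11) = mex{1,1} = 0
G(12) = mex{0,2} = 1
G(13) = mex{1,0} = 2
G(14) = mex{2,1} = 0
G(15) = mex{0,0} = 1
G(16) = mex{1,1} = 0
G_B(16) = 0.
Combined Grundy value = 1 ⊕ 0 = 1.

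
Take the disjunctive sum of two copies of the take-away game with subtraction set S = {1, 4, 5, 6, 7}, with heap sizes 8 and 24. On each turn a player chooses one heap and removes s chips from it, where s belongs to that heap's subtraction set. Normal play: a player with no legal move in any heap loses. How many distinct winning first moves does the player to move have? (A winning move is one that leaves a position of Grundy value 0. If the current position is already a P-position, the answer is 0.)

2

All heaps use S = {1, 4, 5, 6, 7}:
n :  0  1  2  3  4  5  6  7  8  9 10 11 12 13 14 15 16 17 18 19 20 21 22 23 24
G :  0  1  0  1  2  3  2  3  4  5  0  1  0  1  2  3  2  3  4  5  0  1  0  1  2
Heap A: G(8) = 4.
Heap B: G(24) = 2.
Combined Grundy value = 4 ⊕ 2 = 6.
A winning move leaves total XOR = 0, i.e. changes one component's Grundy value g to g ⊕ X where X is the current total.
Heap A: need g' = 4⊕6 = 2. Options: 8−1→G=3, 8−4→G=2, 8−5→G=1, 8−6→G=0, 8−7→G=1. Hits: 1.
Heap B: need g' = 2⊕6 = 4. Options: 24−1→G=1, 24−4→G=0, 24−5→G=5, 24−6→G=4, 24−7→G=3. Hits: 1.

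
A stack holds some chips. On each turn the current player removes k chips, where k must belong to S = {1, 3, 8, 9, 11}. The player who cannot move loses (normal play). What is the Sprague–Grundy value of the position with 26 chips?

2

n :  0  1  2  3  4  5  6  7  8  9 10 11 12 13 14 15 16 17 18 19 20 21 22 23 24 25 26
G :  0  1  0  1  0  1  0  1  2  3  2  3  2  3  2  3  0  1  0  1  0  1  0  1  2  3  2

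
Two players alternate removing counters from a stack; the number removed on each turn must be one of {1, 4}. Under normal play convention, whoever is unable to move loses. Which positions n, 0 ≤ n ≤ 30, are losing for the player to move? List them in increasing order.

0, 2, 5, 7, 10, 12, 15, 17, 20, 22, 25, 27, 30

G(0) = 0
G(1) = mex{0} = 1
G(2) = mex{1} = 0
G(3) = mex{0} = 1
G(4) = mex{1,0} = 2
G(5) = mex{2,1} = 0
G(6) = mex{0,0} = 1
G(7) = mex{1,1} = 0
G(8) = mex{0,2} = 1
G(9) = mex{1,0} = 2
G(10) = mex{2,1} = 0
G(11) = mex{0,0} = 1
G(12) = mex{1,1} = 0
G(13) = mex{0,2} = 1
G(14) = mex{1,0} = 2
G(15) = mex{2,1} = 0
G(16) = mex{0,0} = 1
G(17) = mex{1,1} = 0
G(18) = mex{0,2} = 1
G(19) = mex{1,0} = 2
G(20) = mex{2,1} = 0
G(21) = mex{0,0} = 1
G(22) = mex{1,1} = 0
G(23) = mex{0,2} = 1
G(24) = mex{1,0} = 2
G(25) = mex{2,1} = 0
G(26) = mex{0,0} = 1
G(27) = mex{1,1} = 0
G(28) = mex{0,2} = 1
G(29) = mex{1,0} = 2
G(30) = mex{2,1} = 0
P-positions are exactly the n with G(n) = 0.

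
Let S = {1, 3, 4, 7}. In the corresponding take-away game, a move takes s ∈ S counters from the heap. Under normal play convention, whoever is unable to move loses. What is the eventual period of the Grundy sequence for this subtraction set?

8

G(0) = 0
G(1) = mex{0} = 1
G(2) = mex{1} = 0
G(3) = mex{0,0} = 1
G(4) = mex{1,1,0} = 2
G(5) = mex{2,0,1} = 3
G(6) = mex{3,1,0} = 2
G(7) = mex{2,2,1,0} = 3
G(8) = mex{3,3,2,1} = 0
G(9) = mex{0,2,3,0} = 1
G(10) = mex{1,3,2,1} = 0
G(11) = mex{0,0,3,2} = 1
G(12) = mex{1,1,0,3} = 2
G(13) = mex{2,0,1,2} = 3
G(14) = mex{3,1,0,3} = 2
G(15) = mex{2,2,1,0} = 3
G(16) = mex{3,3,2,1} = 0
G(17) = mex{0,2,3,0} = 1
G(n+8) = G(n) holds for n = 0,…,6 (a full window of length max(S) = 7), so the sequence is purely periodic with period 8.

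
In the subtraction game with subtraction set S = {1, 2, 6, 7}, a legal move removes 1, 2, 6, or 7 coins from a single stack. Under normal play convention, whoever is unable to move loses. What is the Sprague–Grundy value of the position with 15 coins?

G(0) = 0
G(1) = mex{0} = 1
G(2) = mex{1,0} = 2
G(3) = mex{2,1} = 0
G(4) = mex{0,2} = 1
G(5) = mex{1,0} = 2
G(6) = mex{2,1,0} = 3
G(7) = mex{3,2,1,0} = 4
G(8) = mex{4,3,2,1} = 0
G(9) = mex{0,4,0,2} = 1
G(10) = mex{1,0,1,0} = 2
G(11) = mex{2,1,2,1} = 0
G(12) = mex{0,2,3,2} = 1
G(13) = mex{1,0,4,3} = 2
G(14) = mex{2,1,0,4} = 3
G(15) = mex{3,2,1,0} = 4

4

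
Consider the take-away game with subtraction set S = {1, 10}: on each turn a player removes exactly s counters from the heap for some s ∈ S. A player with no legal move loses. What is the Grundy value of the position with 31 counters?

1

G(0) = 0
G(1) = mex{0} = 1
G(2) = mex{1} = 0
G(3) = mex{0} = 1
G(4) = mex{1} = 0
G(5) = mex{0} = 1
G(6) = mex{1} = 0
G(7) = mex{0} = 1
G(8) = mex{1} = 0
G(9) = mex{0} = 1
G(10) = mex{1,0} = 2
G(11) = mex{2,1} = 0
G(12) = mex{0,0} = 1
G(13) = mex{1,1} = 0
G(14) = mex{0,0} = 1
G(15) = mex{1,1} = 0
G(16) = mex{0,0} = 1
G(17) = mex{1,1} = 0
G(18) = mex{0,0} = 1
G(19) = mex{1,1} = 0
G(20) = mex{0,2} = 1
G(21) = mex{1,0} = 2
G(22) = mex{2,1} = 0
G(23) = mex{0,0} = 1
G(24) = mex{1,1} = 0
G(25) = mex{0,0} = 1
G(26) = mex{1,1} = 0
G(27) = mex{0,0} = 1
G(28) = mex{1,1} = 0
G(29) = mex{0,0} = 1
G(30) = mex{1,1} = 0
G(31) = mex{0,2} = 1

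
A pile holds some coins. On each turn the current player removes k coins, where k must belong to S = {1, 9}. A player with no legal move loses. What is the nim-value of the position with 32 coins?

n :  0  1  2  3  4  5  6  7  8  9 10 11 12 13 14 15 16 17 18 19 20 21 22 23 24 25 26 27 28 29 30 31 32
G :  0  1  0  1  0  1  0  1  0  1  0  1  0  1  0  1  0  1  0  1  0  1  0  1  0  1  0  1  0  1  0  1  0

0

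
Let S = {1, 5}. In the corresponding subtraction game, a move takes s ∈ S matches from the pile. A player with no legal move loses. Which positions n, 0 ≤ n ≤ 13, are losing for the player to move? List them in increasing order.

0, 2, 4, 6, 8, 10, 12

n :  0  1  2  3  4  5  6  7  8  9 10 11 12 13
G :  0  1  0  1  0  1  0  1  0  1  0  1  0  1
P-positions are exactly the n with G(n) = 0.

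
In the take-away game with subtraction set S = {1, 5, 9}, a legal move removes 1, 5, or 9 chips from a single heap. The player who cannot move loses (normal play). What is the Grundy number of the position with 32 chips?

0

G(0) = 0
G(1) = mex{0} = 1
G(2) = mex{1} = 0
G(3) = mex{0} = 1
G(4) = mex{1} = 0
G(5) = mex{0,0} = 1
G(6) = mex{1,1} = 0
G(7) = mex{0,0} = 1
G(8) = mex{1,1} = 0
G(9) = mex{0,0,0} = 1
G(10) = mex{1,1,1} = 0
G(11) = mex{0,0,0} = 1
G(12) = mex{1,1,1} = 0
G(13) = mex{0,0,0} = 1
G(14) = mex{1,1,1} = 0
G(15) = mex{0,0,0} = 1
G(16) = mex{1,1,1} = 0
G(17) = mex{0,0,0} = 1
G(18) = mex{1,1,1} = 0
G(19) = mex{0,0,0} = 1
G(20) = mex{1,1,1} = 0
G(21) = mex{0,0,0} = 1
G(22) = mex{1,1,1} = 0
G(23) = mex{0,0,0} = 1
G(24) = mex{1,1,1} = 0
G(25) = mex{0,0,0} = 1
G(26) = mex{1,1,1} = 0
G(27) = mex{0,0,0} = 1
G(28) = mex{1,1,1} = 0
G(29) = mex{0,0,0} = 1
G(30) = mex{1,1,1} = 0
G(31) = mex{0,0,0} = 1
G(32) = mex{1,1,1} = 0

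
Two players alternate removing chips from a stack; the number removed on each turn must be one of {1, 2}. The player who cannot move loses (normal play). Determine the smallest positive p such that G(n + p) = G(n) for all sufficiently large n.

3

G(0) = 0
G(1) = mex{0} = 1
G(2) = mex{1,0} = 2
G(3) = mex{2,1} = 0
G(4) = mex{0,2} = 1
G(5) = mex{1,0} = 2
G(6) = mex{2,1} = 0
G(7) = mex{0,2} = 1
G(8) = mex{1,0} = 2
G(9) = mex{2,1} = 0
G(10) = mex{0,2} = 1
G(11) = mex{1,0} = 2
G(12) = mex{2,1} = 0
G(13) = mex{0,2} = 1
G(14) = mex{1,0} = 2
G(n+3) = G(n) holds for n = 0,…,1 (a full window of length max(S) = 2), so the sequence is purely periodic with period 3.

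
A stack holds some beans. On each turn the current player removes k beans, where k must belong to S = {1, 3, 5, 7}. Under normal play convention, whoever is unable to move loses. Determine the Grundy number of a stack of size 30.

n :  0  1  2  3  4  5  6  7  8  9 10 11 12 13 14 15 16 17 18 19 20 21 22 23 24 25 26 27 28 29 30
G :  0  1  0  1  0  1  0  1  0  1  0  1  0  1  0  1  0  1  0  1  0  1  0  1  0  1  0  1  0  1  0

0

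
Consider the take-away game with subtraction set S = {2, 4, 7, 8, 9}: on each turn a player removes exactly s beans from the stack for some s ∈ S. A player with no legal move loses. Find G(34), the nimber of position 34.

0

n :  0  1  2  3  4  5  6  7  8  9 10 11 12 13 14 15 16 17 18 19 20 21 22 23 24 25 26 27 28 29 30 31 32 33 34
G :  0  0  1  1  2  2  0  3  1  4  2  0  0  1  1  2  2  0  3  1  4  2  0  0  1  1  2  2  0  3  1  4  2  0  0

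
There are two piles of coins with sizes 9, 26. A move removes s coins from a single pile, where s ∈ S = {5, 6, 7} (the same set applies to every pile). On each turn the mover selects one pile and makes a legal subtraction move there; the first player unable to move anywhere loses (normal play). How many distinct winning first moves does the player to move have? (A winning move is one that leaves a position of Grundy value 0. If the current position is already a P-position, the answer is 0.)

6

All piles use S = {5, 6, 7}:
G(0) = 0
G(1) = mex{} = 0
G(2) = mex{} = 0
G(3) = mex{} = 0
G(4) = mex{} = 0
G(5) = mex{0} = 1
G(6) = mex{0,0} = 1
G(7) = mex{0,0,0} = 1
G(8) = mex{0,0,0} = 1
G(9) = mex{0,0,0} = 1
G(10) = mex{1,0,0} = 2
G(11) = mex{1,1,0} = 2
G(12) = mex{1,1,1} = 0
G(13) = mex{1,1,1} = 0
G(14) = mex{1,1,1} = 0
G(15) = mex{2,1,1} = 0
G(16) = mex{2,2,1} = 0
G(17) = mex{0,2,2} = 1
G(18) = mex{0,0,2} = 1
G(19) = mex{0,0,0} = 1
G(20) = mex{0,0,0} = 1
G(21) = mex{0,0,0} = 1
G(22) = mex{1,0,0} = 2
G(23) = mex{1,1,0} = 2
G(24) = mex{1,1,1} = 0
G(25) = mex{1,1,1} = 0
G(26) = mex{1,1,1} = 0
Pile A: G(9) = 1.
Pile B: G(26) = 0.
Combined Grundy value = 1 ⊕ 0 = 1.
A winning move leaves total XOR = 0, i.e. changes one component's Grundy value g to g ⊕ X where X is the current total.
Pile A: need g' = 1⊕1 = 0. Options: 9−5→G=0, 9−6→G=0, 9−7→G=0. Hits: 3.
Pile B: need g' = 0⊕1 = 1. Options: 26−5→G=1, 26−6→G=1, 26−7→G=1. Hits: 3.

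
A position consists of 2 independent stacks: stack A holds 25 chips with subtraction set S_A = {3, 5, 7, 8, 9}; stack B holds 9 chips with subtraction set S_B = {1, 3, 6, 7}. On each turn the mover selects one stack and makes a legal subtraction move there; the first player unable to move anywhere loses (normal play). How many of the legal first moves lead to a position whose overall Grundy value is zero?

Stack A, S = {3, 5, 7, 8, 9}:
G(0) = 0
G(1) = mex{} = 0
G(2) = mex{} = 0
G(3) = mex{0} = 1
G(4) = mex{0} = 1
G(5) = mex{0,0} = 1
G(6) = mex{1,0} = 2
G(7) = mex{1,0,0} = 2
G(8) = mex{1,1,0,0} = 2
G(9) = mex{2,1,0,0,0} = 3
G(10) = mex{2,1,1,0,0} = 3
G(11) = mex{2,2,1,1,0} = 3
G(12) = mex{3,2,1,1,1} = 0
G(13) = mex{3,2,2,1,1} = 0
G(14) = mex{3,3,2,2,1} = 0
G(15) = mex{0,3,2,2,2} = 1
G(16) = mex{0,3,3,2,2} = 1
G(17) = mex{0,0,3,3,2} = 1
G(18) = mex{1,0,3,3,3} = 2
G(19) = mex{1,0,0,3,3} = 2
G(20) = mex{1,1,0,0,3} = 2
G(21) = mex{2,1,0,0,0} = 3
G(22) = mex{2,1,1,0,0} = 3
G(23) = mex{2,2,1,1,0} = 3
G(24) = mex{3,2,1,1,1} = 0
G(25) = mex{3,2,2,1,1} = 0
G_A(25) = 0.
Stack B, S = {1, 3, 6, 7}:
G(0) = 0
G(1) = mex{0} = 1
G(2) = mex{1} = 0
G(3) = mex{0,0} = 1
G(4) = mex{1,1} = 0
G(5) = mex{0,0} = 1
G(6) = mex{1,1,0} = 2
G(7) = mex{2,0,1,0} = 3
G(8) = mex{3,1,0,1} = 2
G(9) = mex{2,2,1,0} = 3
G_B(9) = 3.
Combined Grundy value = 0 ⊕ 3 = 3.
A winning move leaves total XOR = 0, i.e. changes one component's Grundy value g to g ⊕ X where X is the current total.
Stack A: need g' = 0⊕3 = 3. Options: 25−3→G=3, 25−5→G=2, 25−7→G=2, 25−8→G=1, 25−9→G=1. Hits: 1.
Stack B: need g' = 3⊕3 = 0. Options: 9−1→G=2, 9−3→G=2, 9−6→G=1, 9−7→G=0. Hits: 1.

2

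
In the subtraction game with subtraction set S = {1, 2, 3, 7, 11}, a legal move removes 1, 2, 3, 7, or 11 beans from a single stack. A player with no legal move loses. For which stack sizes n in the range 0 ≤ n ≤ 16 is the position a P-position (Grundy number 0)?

0, 4, 8, 12, 16

G(0) = 0
G(1) = mex{0} = 1
G(2) = mex{1,0} = 2
G(3) = mex{2,1,0} = 3
G(4) = mex{3,2,1} = 0
G(5) = mex{0,3,2} = 1
G(6) = mex{1,0,3} = 2
G(7) = mex{2,1,0,0} = 3
G(8) = mex{3,2,1,1} = 0
G(9) = mex{0,3,2,2} = 1
G(10) = mex{1,0,3,3} = 2
G(11) = mex{2,1,0,0,0} = 3
G(12) = mex{3,2,1,1,1} = 0
G(13) = mex{0,3,2,2,2} = 1
G(14) = mex{1,0,3,3,3} = 2
G(15) = mex{2,1,0,0,0} = 3
G(16) = mex{3,2,1,1,1} = 0
P-positions are exactly the n with G(n) = 0.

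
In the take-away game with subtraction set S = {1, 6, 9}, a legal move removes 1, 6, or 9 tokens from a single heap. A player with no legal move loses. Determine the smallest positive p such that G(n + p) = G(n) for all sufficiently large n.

5

n :  0  1  2  3  4  5  6  7  8  9 10 11 12 13 14 15 16 17 18 19 20 21 22 23 24 25 26
G :  0  1  0  1  0  1  2  0  1  2  3  2  0  1  0  1  2  0  1  0  1  2  0  1  0  1  2
From n = 11 onward G(n+5) = G(n); since this holds over max(S) = 9 consecutive positions the period is 5 (pre-period 11).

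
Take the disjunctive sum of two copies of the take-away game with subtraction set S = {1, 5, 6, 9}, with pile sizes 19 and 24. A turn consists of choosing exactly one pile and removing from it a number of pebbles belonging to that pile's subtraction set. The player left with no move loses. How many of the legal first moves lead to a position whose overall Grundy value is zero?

All piles use S = {1, 5, 6, 9}:
n :  0  1  2  3  4  5  6  7  8  9 10 11 12 13 14 15 16 17 18 19 20 21 22 23 24
G :  0  1  0  1  0  1  2  3  2  3  2  3  0  1  0  1  0  1  2  3  2  3  2  3  0
Pile A: G(19) = 3.
Pile B: G(24) = 0.
Combined Grundy value = 3 ⊕ 0 = 3.
A winning move leaves total XOR = 0, i.e. changes one component's Grundy value g to g ⊕ X where X is the current total.
Pile A: need g' = 3⊕3 = 0. Options: 19−1→G=2, 19−5→G=0, 19−6→G=1, 19−9→G=2. Hits: 1.
Pile B: need g' = 0⊕3 = 3. Options: 24−1→G=3, 24−5→G=3, 24−6→G=2, 24−9→G=1. Hits: 2.

3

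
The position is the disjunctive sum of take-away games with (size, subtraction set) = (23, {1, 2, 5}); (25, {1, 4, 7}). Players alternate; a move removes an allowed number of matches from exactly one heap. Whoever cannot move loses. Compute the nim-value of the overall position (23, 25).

Heap A, S = {1, 2, 5}:
n :  0  1  2  3  4  5  6  7  8  9 10 11 12 13 14 15 16 17 18 19 20 21 22 23
G :  0  1  2  0  1  2  0  1  2  0  1  2  0  1  2  0  1  2  0  1  2  0  1  2
G_A(23) = 2.
Heap B, S = {1, 4, 7}:
G(0) = 0
G(1) = mex{0} = 1
G(2) = mex{1} = 0
G(3) = mex{0} = 1
G(4) = mex{1,0} = 2
G(5) = mex{2,1} = 0
G(6) = mex{0,0} = 1
G(7) = mex{1,1,0} = 2
G(8) = mex{2,2,1} = 0
G(9) = mex{0,0,0} = 1
G(10) = mex{1,1,1} = 0
G(11) = mex{0,2,2} = 1
G(12) = mex{1,0,0} = 2
G(13) = mex{2,1,1} = 0
G(14) = mex{0,0,2} = 1
G(15) = mex{1,1,0} = 2
G(16) = mex{2,2,1} = 0
G(17) = mex{0,0,0} = 1
G(18) = mex{1,1,1} = 0
G(19) = mex{0,2,2} = 1
G(20) = mex{1,0,0} = 2
G(21) = mex{2,1,1} = 0
G(22) = mex{0,0,2} = 1
G(23) = mex{1,1,0} = 2
G(24) = mex{2,2,1} = 0
G(25) = mex{0,0,0} = 1
G_B(25) = 1.
Combined Grundy value = 2 ⊕ 1 = 3.

3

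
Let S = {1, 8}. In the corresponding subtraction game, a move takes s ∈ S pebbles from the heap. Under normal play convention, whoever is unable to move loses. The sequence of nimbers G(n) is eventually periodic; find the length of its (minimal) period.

9

G(0) = 0
G(1) = mex{0} = 1
G(2) = mex{1} = 0
G(3) = mex{0} = 1
G(4) = mex{1} = 0
G(5) = mex{0} = 1
G(6) = mex{1} = 0
G(7) = mex{0} = 1
G(8) = mex{1,0} = 2
G(9) = mex{2,1} = 0
G(10) = mex{0,0} = 1
G(11) = mex{1,1} = 0
G(12) = mex{0,0} = 1
G(13) = mex{1,1} = 0
G(14) = mex{0,0} = 1
G(15) = mex{1,1} = 0
G(16) = mex{0,2} = 1
G(17) = mex{1,0} = 2
G(18) = mex{2,1} = 0
G(19) = mex{0,0} = 1
G(n+9) = G(n) holds for n = 0,…,7 (a full window of length max(S) = 8), so the sequence is purely periodic with period 9.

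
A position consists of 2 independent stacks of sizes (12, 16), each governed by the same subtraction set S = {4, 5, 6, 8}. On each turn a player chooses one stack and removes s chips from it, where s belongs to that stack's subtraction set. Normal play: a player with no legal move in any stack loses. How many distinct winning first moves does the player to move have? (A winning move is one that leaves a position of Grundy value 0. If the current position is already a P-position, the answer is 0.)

4

All stacks use S = {4, 5, 6, 8}:
G(0) = 0
G(1) = mex{} = 0
G(2) = mex{} = 0
G(3) = mex{} = 0
G(4) = mex{0} = 1
G(5) = mex{0,0} = 1
G(6) = mex{0,0,0} = 1
G(7) = mex{0,0,0} = 1
G(8) = mex{1,0,0,0} = 2
G(9) = mex{1,1,0,0} = 2
G(10) = mex{1,1,1,0} = 2
G(11) = mex{1,1,1,0} = 2
G(12) = mex{2,1,1,1} = 0
G(13) = mex{2,2,1,1} = 0
G(14) = mex{2,2,2,1} = 0
G(15) = mex{2,2,2,1} = 0
G(16) = mex{0,2,2,2} = 1
Stack A: G(12) = 0.
Stack B: G(16) = 1.
Combined Grundy value = 0 ⊕ 1 = 1.
A winning move leaves total XOR = 0, i.e. changes one component's Grundy value g to g ⊕ X where X is the current total.
Stack A: need g' = 0⊕1 = 1. Options: 12−4→G=2, 12−5→G=1, 12−6→G=1, 12−8→G=1. Hits: 3.
Stack B: need g' = 1⊕1 = 0. Options: 16−4→G=0, 16−5→G=2, 16−6→G=2, 16−8→G=2. Hits: 1.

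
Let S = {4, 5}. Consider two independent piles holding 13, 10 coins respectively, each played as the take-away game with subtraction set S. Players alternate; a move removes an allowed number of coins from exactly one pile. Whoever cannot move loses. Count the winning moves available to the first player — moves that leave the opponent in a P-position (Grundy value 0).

All piles use S = {4, 5}:
n :  0  1  2  3  4  5  6  7  8  9 10 11 12 13
G :  0  0  0  0  1  1  1  1  2  0  0  0  0  1
Pile A: G(13) = 1.
Pile B: G(10) = 0.
Combined Grundy value = 1 ⊕ 0 = 1.
A winning move leaves total XOR = 0, i.e. changes one component's Grundy value g to g ⊕ X where X is the current total.
Pile A: need g' = 1⊕1 = 0. Options: 13−4→G=0, 13−5→G=2. Hits: 1.
Pile B: need g' = 0⊕1 = 1. Options: 10−4→G=1, 10−5→G=1. Hits: 2.

3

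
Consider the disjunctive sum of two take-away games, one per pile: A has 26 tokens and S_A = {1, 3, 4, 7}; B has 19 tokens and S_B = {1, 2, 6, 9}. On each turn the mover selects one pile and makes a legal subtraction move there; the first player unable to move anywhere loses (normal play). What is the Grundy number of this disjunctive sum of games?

2

Pile A, S = {1, 3, 4, 7}:
n :  0  1  2  3  4  5  6  7  8  9 10 11 12 13 14 15 16 17 18 19 20 21 22 23 24 25 26
G :  0  1  0  1  2  3  2  3  0  1  0  1  2  3  2  3  0  1  0  1  2  3  2  3  0  1  0
G_A(26) = 0.
Pile B, S = {1, 2, 6, 9}:
G(0) = 0
G(1) = mex{0} = 1
G(2) = mex{1,0} = 2
G(3) = mex{2,1} = 0
G(4) = mex{0,2} = 1
G(5) = mex{1,0} = 2
G(6) = mex{2,1,0} = 3
G(7) = mex{3,2,1} = 0
G(8) = mex{0,3,2} = 1
G(9) = mex{1,0,0,0} = 2
G(10) = mex{2,1,1,1} = 0
G(11) = mex{0,2,2,2} = 1
G(12) = mex{1,0,3,0} = 2
G(13) = mex{2,1,0,1} = 3
G(14) = mex{3,2,1,2} = 0
G(15) = mex{0,3,2,3} = 1
G(16) = mex{1,0,0,0} = 2
G(17) = mex{2,1,1,1} = 0
G(18) = mex{0,2,2,2} = 1
G(19) = mex{1,0,3,0} = 2
G_B(19) = 2.
Combined Grundy value = 0 ⊕ 2 = 2.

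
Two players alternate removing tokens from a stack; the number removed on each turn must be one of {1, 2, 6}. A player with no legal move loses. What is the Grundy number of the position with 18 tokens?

n :  0  1  2  3  4  5  6  7  8  9 10 11 12 13 14 15 16 17 18
G :  0  1  2  0  1  2  3  0  1  2  0  1  2  3  0  1  2  0  1

1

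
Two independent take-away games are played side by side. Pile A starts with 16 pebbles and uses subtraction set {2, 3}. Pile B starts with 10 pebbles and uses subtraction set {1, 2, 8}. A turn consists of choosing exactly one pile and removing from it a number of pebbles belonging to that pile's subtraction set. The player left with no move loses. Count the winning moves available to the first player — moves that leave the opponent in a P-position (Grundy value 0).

2

Pile A, S = {2, 3}:
n :  0  1  2  3  4  5  6  7  8  9 10 11 12 13 14 15 16
G :  0  0  1  1  2  0  0  1  1  2  0  0  1  1  2  0  0
G_A(16) = 0.
Pile B, S = {1, 2, 8}:
G(0) = 0
G(1) = mex{0} = 1
G(2) = mex{1,0} = 2
G(3) = mex{2,1} = 0
G(4) = mex{0,2} = 1
G(5) = mex{1,0} = 2
G(6) = mex{2,1} = 0
G(7) = mex{0,2} = 1
G(8) = mex{1,0,0} = 2
G(9) = mex{2,1,1} = 0
G(10) = mex{0,2,2} = 1
G_B(10) = 1.
Combined Grundy value = 0 ⊕ 1 = 1.
A winning move leaves total XOR = 0, i.e. changes one component's Grundy value g to g ⊕ X where X is the current total.
Pile A: need g' = 0⊕1 = 1. Options: 16−2→G=2, 16−3→G=1. Hits: 1.
Pile B: need g' = 1⊕1 = 0. Options: 10−1→G=0, 10−2→G=2, 10−8→G=2. Hits: 1.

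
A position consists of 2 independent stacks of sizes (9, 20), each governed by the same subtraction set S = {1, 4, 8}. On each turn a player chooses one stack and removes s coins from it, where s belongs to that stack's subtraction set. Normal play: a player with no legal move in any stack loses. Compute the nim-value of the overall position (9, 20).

3

All stacks use S = {1, 4, 8}:
G(0) = 0
G(1) = mex{0} = 1
G(2) = mex{1} = 0
G(3) = mex{0} = 1
G(4) = mex{1,0} = 2
G(5) = mex{2,1} = 0
G(6) = mex{0,0} = 1
G(7) = mex{1,1} = 0
G(8) = mex{0,2,0} = 1
G(9) = mex{1,0,1} = 2
G(10) = mex{2,1,0} = 3
G(11) = mex{3,0,1} = 2
G(12) = mex{2,1,2} = 0
G(13) = mex{0,2,0} = 1
G(14) = mex{1,3,1} = 0
G(15) = mex{0,2,0} = 1
G(16) = mex{1,0,1} = 2
G(17) = mex{2,1,2} = 0
G(18) = mex{0,0,3} = 1
G(19) = mex{1,1,2} = 0
G(20) = mex{0,2,0} = 1
Stack A: G(9) = 2.
Stack B: G(20) = 1.
Combined Grundy value = 2 ⊕ 1 = 3.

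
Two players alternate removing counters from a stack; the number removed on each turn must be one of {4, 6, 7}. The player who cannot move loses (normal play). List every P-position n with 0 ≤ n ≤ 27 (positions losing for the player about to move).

G(0) = 0
G(1) = mex{} = 0
G(2) = mex{} = 0
G(3) = mex{} = 0
G(4) = mex{0} = 1
G(5) = mex{0} = 1
G(6) = mex{0,0} = 1
G(7) = mex{0,0,0} = 1
G(8) = mex{1,0,0} = 2
G(9) = mex{1,0,0} = 2
G(10) = mex{1,1,0} = 2
G(11) = mex{1,1,1} = 0
G(12) = mex{2,1,1} = 0
G(13) = mex{2,1,1} = 0
G(14) = mex{2,2,1} = 0
G(15) = mex{0,2,2} = 1
G(16) = mex{0,2,2} = 1
G(17) = mex{0,0,2} = 1
G(18) = mex{0,0,0} = 1
G(19) = mex{1,0,0} = 2
G(20) = mex{1,0,0} = 2
G(21) = mex{1,1,0} = 2
G(22) = mex{1,1,1} = 0
G(23) = mex{2,1,1} = 0
G(24) = mex{2,1,1} = 0
G(25) = mex{2,2,1} = 0
G(26) = mex{0,2,2} = 1
G(27) = mex{0,2,2} = 1
P-positions are exactly the n with G(n) = 0.

0, 1, 2, 3, 11, 12, 13, 14, 22, 23, 24, 25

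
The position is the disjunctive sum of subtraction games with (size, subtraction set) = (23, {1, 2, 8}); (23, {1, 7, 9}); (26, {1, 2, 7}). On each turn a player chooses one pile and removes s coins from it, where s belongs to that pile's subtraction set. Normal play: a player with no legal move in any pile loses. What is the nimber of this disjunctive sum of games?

Pile A, S = {1, 2, 8}:
n :  0  1  2  3  4  5  6  7  8  9 10 11 12 13 14 15 16 17 18 19 20 21 22 23
G :  0  1  2  0  1  2  0  1  2  0  1  2  0  1  2  0  1  2  0  1  2  0  1  2
G_A(23) = 2.
Pile B, S = {1, 7, 9}:
G(0) = 0
G(1) = mex{0} = 1
G(2) = mex{1} = 0
G(3) = mex{0} = 1
G(4) = mex{1} = 0
G(5) = mex{0} = 1
G(6) = mex{1} = 0
G(7) = mex{0,0} = 1
G(8) = mex{1,1} = 0
G(9) = mex{0,0,0} = 1
G(10) = mex{1,1,1} = 0
G(11) = mex{0,0,0} = 1
G(12) = mex{1,1,1} = 0
G(13) = mex{0,0,0} = 1
G(14) = mex{1,1,1} = 0
G(15) = mex{0,0,0} = 1
G(16) = mex{1,1,1} = 0
G(17) = mex{0,0,0} = 1
G(18) = mex{1,1,1} = 0
G(19) = mex{0,0,0} = 1
G(20) = mex{1,1,1} = 0
G(21) = mex{0,0,0} = 1
G(22) = mex{1,1,1} = 0
G(23) = mex{0,0,0} = 1
G_B(23) = 1.
Pile C, S = {1, 2, 7}:
n :  0  1  2  3  4  5  6  7  8  9 10 11 12 13 14 15 16 17 18 19 20 21 22 23 24 25 26
G :  0  1  2  0  1  2  0  1  2  0  1  2  0  1  2  0  1  2  0  1  2  0  1  2  0  1  2
G_C(26) = 2.
Combined Grundy value = 2 ⊕ 1 ⊕ 2 = 1.

1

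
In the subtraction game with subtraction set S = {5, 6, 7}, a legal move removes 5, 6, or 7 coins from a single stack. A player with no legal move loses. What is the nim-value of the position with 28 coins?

n :  0  1  2  3  4  5  6  7  8  9 10 11 12 13 14 15 16 17 18 19 20 21 22 23 24 25 26 27 28
G :  0  0  0  0  0  1  1  1  1  1  2  2  0  0  0  0  0  1  1  1  1  1  2  2  0  0  0  0  0

0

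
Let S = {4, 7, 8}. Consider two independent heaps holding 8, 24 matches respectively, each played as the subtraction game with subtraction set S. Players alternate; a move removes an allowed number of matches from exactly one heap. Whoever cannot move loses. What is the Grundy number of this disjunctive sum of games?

2

All heaps use S = {4, 7, 8}:
G(0) = 0
G(1) = mex{} = 0
G(2) = mex{} = 0
G(3) = mex{} = 0
G(4) = mex{0} = 1
G(5) = mex{0} = 1
G(6) = mex{0} = 1
G(7) = mex{0,0} = 1
G(8) = mex{1,0,0} = 2
G(9) = mex{1,0,0} = 2
G(10) = mex{1,0,0} = 2
G(11) = mex{1,1,0} = 2
G(12) = mex{2,1,1} = 0
G(13) = mex{2,1,1} = 0
G(14) = mex{2,1,1} = 0
G(15) = mex{2,2,1} = 0
G(16) = mex{0,2,2} = 1
G(17) = mex{0,2,2} = 1
G(18) = mex{0,2,2} = 1
G(19) = mex{0,0,2} = 1
G(20) = mex{1,0,0} = 2
G(21) = mex{1,0,0} = 2
G(22) = mex{1,0,0} = 2
G(23) = mex{1,1,0} = 2
G(24) = mex{2,1,1} = 0
Heap A: G(8) = 2.
Heap B: G(24) = 0.
Combined Grundy value = 2 ⊕ 0 = 2.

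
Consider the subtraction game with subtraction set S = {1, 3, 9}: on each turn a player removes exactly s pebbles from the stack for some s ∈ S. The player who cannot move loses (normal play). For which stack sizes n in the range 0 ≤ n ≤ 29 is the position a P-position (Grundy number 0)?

0, 2, 4, 6, 8, 10, 12, 14, 16, 18, 20, 22, 24, 26, 28

n :  0  1  2  3  4  5  6  7  8  9 10 11 12 13 14 15 16 17 18 19 20 21 22 23 24 25 26 27 28 29
G :  0  1  0  1  0  1  0  1  0  1  0  1  0  1  0  1  0  1  0  1  0  1  0  1  0  1  0  1  0  1
P-positions are exactly the n with G(n) = 0.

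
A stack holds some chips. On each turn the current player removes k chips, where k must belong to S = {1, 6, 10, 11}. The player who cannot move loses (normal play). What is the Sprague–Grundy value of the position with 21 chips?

0

n :  0  1  2  3  4  5  6  7  8  9 10 11 12 13 14 15 16 17 18 19 20 21
G :  0  1  0  1  0  1  2  0  1  0  1  2  3  2  3  2  0  1  2  3  2  0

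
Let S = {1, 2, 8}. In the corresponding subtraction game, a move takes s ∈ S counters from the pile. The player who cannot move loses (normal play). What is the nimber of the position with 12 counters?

G(0) = 0
G(1) = mex{0} = 1
G(2) = mex{1,0} = 2
G(3) = mex{2,1} = 0
G(4) = mex{0,2} = 1
G(5) = mex{1,0} = 2
G(6) = mex{2,1} = 0
G(7) = mex{0,2} = 1
G(8) = mex{1,0,0} = 2
G(9) = mex{2,1,1} = 0
G(10) = mex{0,2,2} = 1
G(11) = mex{1,0,0} = 2
G(12) = mex{2,1,1} = 0

0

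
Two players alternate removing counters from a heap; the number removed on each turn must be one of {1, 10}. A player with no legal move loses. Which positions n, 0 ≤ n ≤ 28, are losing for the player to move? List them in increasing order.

G(0) = 0
G(1) = mex{0} = 1
G(2) = mex{1} = 0
G(3) = mex{0} = 1
G(4) = mex{1} = 0
G(5) = mex{0} = 1
G(6) = mex{1} = 0
G(7) = mex{0} = 1
G(8) = mex{1} = 0
G(9) = mex{0} = 1
G(10) = mex{1,0} = 2
G(11) = mex{2,1} = 0
G(12) = mex{0,0} = 1
G(13) = mex{1,1} = 0
G(14) = mex{0,0} = 1
G(15) = mex{1,1} = 0
G(16) = mex{0,0} = 1
G(17) = mex{1,1} = 0
G(18) = mex{0,0} = 1
G(19) = mex{1,1} = 0
G(20) = mex{0,2} = 1
G(21) = mex{1,0} = 2
G(22) = mex{2,1} = 0
G(23) = mex{0,0} = 1
G(24) = mex{1,1} = 0
G(25) = mex{0,0} = 1
G(26) = mex{1,1} = 0
G(27) = mex{0,0} = 1
G(28) = mex{1,1} = 0
P-positions are exactly the n with G(n) = 0.

0, 2, 4, 6, 8, 11, 13, 15, 17, 19, 22, 24, 26, 28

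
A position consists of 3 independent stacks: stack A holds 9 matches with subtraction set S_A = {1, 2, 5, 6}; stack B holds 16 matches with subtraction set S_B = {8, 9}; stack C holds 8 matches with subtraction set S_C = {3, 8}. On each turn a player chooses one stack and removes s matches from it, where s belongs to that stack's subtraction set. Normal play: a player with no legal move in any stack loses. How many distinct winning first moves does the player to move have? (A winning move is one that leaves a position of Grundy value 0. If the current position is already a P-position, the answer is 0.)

Stack A, S = {1, 2, 5, 6}:
n : 0 1 2 3 4 5 6 7 8 9
G : 0 1 2 0 1 2 3 0 1 2
G_A(9) = 2.
Stack B, S = {8, 9}:
n :  0  1  2  3  4  5  6  7  8  9 10 11 12 13 14 15 16
G :  0  0  0  0  0  0  0  0  1  1  1  1  1  1  1  1  2
G_B(16) = 2.
Stack C, S = {3, 8}:
G(0) = 0
G(1) = mex{} = 0
G(2) = mex{} = 0
G(3) = mex{0} = 1
G(4) = mex{0} = 1
G(5) = mex{0} = 1
G(6) = mex{1} = 0
G(7) = mex{1} = 0
G(8) = mex{1,0} = 2
G_C(8) = 2.
Combined Grundy value = 2 ⊕ 2 ⊕ 2 = 2.
A winning move leaves total XOR = 0, i.e. changes one component's Grundy value g to g ⊕ X where X is the current total.
Stack A: need g' = 2⊕2 = 0. Options: 9−1→G=1, 9−2→G=0, 9−5→G=1, 9−6→G=0. Hits: 2.
Stack B: need g' = 2⊕2 = 0. Options: 16−8→G=1, 16−9→G=0. Hits: 1.
Stack C: need g' = 2⊕2 = 0. Options: 8−3→G=1, 8−8→G=0. Hits: 1.

4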